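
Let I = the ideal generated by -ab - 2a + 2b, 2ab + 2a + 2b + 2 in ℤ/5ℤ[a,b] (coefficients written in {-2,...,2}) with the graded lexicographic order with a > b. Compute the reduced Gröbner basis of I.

G = {b² - 1, a + 2b - 1}

The reduced Gröbner basis is the canonical form of the ideal for this ordering.

f_1 = -ab - 2a + 2b, LT = ab.
f_2 = 2ab + 2a + 2b + 2, LT = ab.

S(f_1,f_2): lcm = ab. S = a + 2b - 1.
  leading term a: no divisor's leading term divides it; move a to the remainder.
  leading term b: no divisor's leading term divides it; move 2b to the remainder.
  leading term 1: no divisor's leading term divides it; move -1 to the remainder.
  remainder a + 2b - 1 ≠ 0; add g_3 = a + 2b - 1 to the basis.

S(f_1,g_3): lcm = ab. S = -2b² + 2a - b.
  leading term b²: no divisor's leading term divides it; move -2b² to the remainder.
  leading term a: subtract (2)·g_3 from 2a - b → 2
  leading term 1: no divisor's leading term divides it; move 2 to the remainder.
  remainder -2b² + 2 ≠ 0; add g_4 = -2b² + 2 to the basis.

The other S-polynomials (S(f_2,g_3), S(f_1,g_4), S(f_2,g_4), S(g_3,g_4)) all reduce to 0 modulo the current basis, so we have a Gröbner basis.
Inter-reduce: drop elements whose leading term is divisible by another's, tail-reduce, and make monic.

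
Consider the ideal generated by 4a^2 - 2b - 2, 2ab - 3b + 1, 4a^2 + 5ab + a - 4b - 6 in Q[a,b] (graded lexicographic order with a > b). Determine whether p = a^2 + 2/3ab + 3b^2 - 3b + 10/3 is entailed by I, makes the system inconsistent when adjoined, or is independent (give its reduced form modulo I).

First compute the reduced Gröbner basis of I by Buchberger's algorithm.
f_1 = 4a^2 - 2b - 2, LT = a^2.
f_2 = 2ab - 3b + 1, LT = ab.
f_3 = 4a^2 + 5ab + a - 4b - 6, LT = a^2.

S(f_1,f_2): lcm = a^2b. S = 3/2ab - 1/2b^2 - 1/2a - 1/2b.
  leading term ab: subtract (3/4)·f_2 from 3/2ab - 1/2b^2 - 1/2a - 1/2b → -1/2b^2 - 1/2a + 7/4b - 3/4
  leading term b^2: no divisor's leading term divides it; move -1/2b^2 to the remainder.
  leading term a: no divisor's leading term divides it; move -1/2a to the remainder.
  leading term b: no divisor's leading term divides it; move 7/4b to the remainder.
  leading term 1: no divisor's leading term divides it; move -3/4 to the remainder.
  remainder -1/2b^2 - 1/2a + 7/4b - 3/4 ≠ 0; add h_4 = -1/2b^2 - 1/2a + 7/4b - 3/4 to the basis.

S(f_1,f_3): lcm = a^2. S = -5/4ab - 1/4a + 1/2b + 1.
  leading term ab: subtract (-5/8)·f_2 from -5/4ab - 1/4a + 1/2b + 1 → -1/4a - 11/8b + 13/8
  leading term a: no divisor's leading term divides it; move -1/4a to the remainder.
  leading term b: no divisor's leading term divides it; move -11/8b to the remainder.
  leading term 1: no divisor's leading term divides it; move 13/8 to the remainder.
  remainder -1/4a - 11/8b + 13/8 ≠ 0; add h_5 = -1/4a - 11/8b + 13/8 to the basis.

S(f_2,f_3): lcm = a^2b. S = -5/4ab^2 - 7/4ab + b^2 + 1/2a + 3/2b.
  leading term ab^2: subtract (-5/8b)·f_2 from -5/4ab^2 - 7/4ab + b^2 + 1/2a + 3/2b → -7/4ab - 7/8b^2 + 1/2a + 17/8b
  leading term ab: subtract (-7/8)·f_2 from -7/4ab - 7/8b^2 + 1/2a + 17/8b → -7/8b^2 + 1/2a - 1/2b + 7/8
  leading term b^2: subtract (7/4)·h_4 from -7/8b^2 + 1/2a - 1/2b + 7/8 → 11/8a - 57/16b + 35/16
  leading term a: subtract (-11/2)·h_5 from 11/8a - 57/16b + 35/16 → -89/8b + 89/8
  leading term b: no divisor's leading term divides it; move -89/8b to the remainder.
  leading term 1: no divisor's leading term divides it; move 89/8 to the remainder.
  remainder -89/8b + 89/8 ≠ 0; add h_6 = -89/8b + 89/8 to the basis.

The other S-polynomials (S(f_1,h_4), S(f_2,h_4), S(f_3,h_4), S(f_1,h_5), S(f_2,h_5), S(f_3,h_5), S(h_4,h_5), S(f_1,h_6), S(f_2,h_6), S(f_3,h_6), S(h_4,h_6), S(h_5,h_6)) all reduce to 0 modulo the current basis, so we have a Gröbner basis.
Inter-reduce: drop elements whose leading term is divisible by another's, tail-reduce, and make monic.
Reduced Gröbner basis: {a - 1, b - 1}.
Label its elements g_1 = a - 1, g_2 = b - 1.

Reduce p = a^2 + 2/3ab + 3b^2 - 3b + 10/3 modulo G:
  leading term a^2: subtract (a)·g_1 from a^2 + 2/3ab + 3b^2 - 3b + 10/3 → 2/3ab + 3b^2 + a - 3b + 10/3
  leading term ab: subtract (2/3b)·g_1 from 2/3ab + 3b^2 + a - 3b + 10/3 → 3b^2 + a - 7/3b + 10/3
  leading term b^2: subtract (3b)·g_2 from 3b^2 + a - 7/3b + 10/3 → a + 2/3b + 10/3
  leading term a: subtract (1)·g_1 from a + 2/3b + 10/3 → 2/3b + 13/3
  leading term b: subtract (2/3)·g_2 from 2/3b + 13/3 → 5
  leading term 1: no divisor's leading term divides it; move 5 to the remainder.
  normal form = 5.
The normal form is nonzero, so p ∉ I. Since p minus its normal form lies in I, I + (p) = I + (r) where r = 5; decide whether this ideal is the whole ring.
Here r = 5 is a nonzero constant, hence a unit: 1 ∈ I + (p), the Gröbner basis of I + (p) is {1}, and the enlarged system has no common solution — adjoining p is inconsistent.

Adjoining a^2 + 2/3ab + 3b^2 - 3b + 10/3 makes the ideal the whole ring: the system is inconsistent.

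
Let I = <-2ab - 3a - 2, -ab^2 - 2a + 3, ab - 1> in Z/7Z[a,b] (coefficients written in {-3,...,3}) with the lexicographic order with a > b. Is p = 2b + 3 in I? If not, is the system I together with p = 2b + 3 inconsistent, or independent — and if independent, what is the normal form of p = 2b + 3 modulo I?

Adjoining 2b + 3 makes the ideal the whole ring: the system is inconsistent.

First compute the reduced Gröbner basis of I by Buchberger's algorithm.
f_1 = -2ab - 3a - 2, LT = ab.
f_2 = -ab^2 - 2a + 3, LT = ab^2.
f_3 = ab - 1, LT = ab.

S(f_1,f_2): lcm = ab^2. S = -2ab - 2a + b + 3.
  reduce S modulo (f_1, f_2, f_3):
  remainder a + b - 2 ≠ 0; add h_4 = a + b - 2 to the basis.

S(f_1,f_3): lcm = ab. S = -2a + 2.
  reduce S modulo (f_1, f_2, f_3, h_4):
  remainder 2b - 2 ≠ 0; add h_5 = 2b - 2 to the basis.

The other S-polynomials (S(f_2,f_3), S(f_1,h_4), S(f_2,h_4), S(f_3,h_4), S(f_1,h_5), S(f_2,h_5), S(f_3,h_5), S(h_4,h_5)) all reduce to 0 modulo the current basis, so we have a Gröbner basis.
Inter-reduce: drop elements whose leading term is divisible by another's, tail-reduce, and make monic.
Reduced Gröbner basis: {a - 1, b - 1}.
Label its elements g_1 = a - 1, g_2 = b - 1.

Reduce p = 2b + 3 modulo G:
  leading term b: subtract (2)·g_2 from 2b + 3 → -2
  leading term 1: no divisor's leading term divides it; move -2 to the remainder.
  normal form = -2.
The normal form is nonzero, so p ∉ I. Since p minus its normal form lies in I, I + (p) = I + (r) where r = -2; decide whether this ideal is the whole ring.
Here r = -2 is a nonzero constant, hence a unit: 1 ∈ I + (p), the Gröbner basis of I + (p) is {1}, and the enlarged system has no common solution — adjoining p is inconsistent.

The remainder on division by a Gröbner basis is unique — it is the normal form.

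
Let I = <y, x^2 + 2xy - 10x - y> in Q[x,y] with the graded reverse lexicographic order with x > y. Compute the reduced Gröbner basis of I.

f_1 = y, LT = y.
f_2 = x^2 + 2xy - 10x - y, LT = x^2.

The S-polynomials (S(f_1,f_2)) all reduce to 0 modulo the current basis, so we have a Gröbner basis.

G = {x^2 - 10x, y}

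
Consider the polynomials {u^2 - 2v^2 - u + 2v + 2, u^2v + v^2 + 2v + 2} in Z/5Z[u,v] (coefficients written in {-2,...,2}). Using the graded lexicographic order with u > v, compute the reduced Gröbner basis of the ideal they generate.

G = {v^3 - 2uv + 2v^2 + 1, u^2 - 2v^2 - u + 2v + 2}

The reduced Gröbner basis is the canonical form of the ideal for this ordering.

f_1 = u^2 - 2v^2 - u + 2v + 2, LT = u^2.
f_2 = u^2v + v^2 + 2v + 2, LT = u^2v.

S(f_1,f_2): lcm = u^2v. S = -2v^3 - uv + v^2 - 2.
  leading term v^3: no divisor's leading term divides it; move -2v^3 to the remainder.
  leading term uv: no divisor's leading term divides it; move -uv to the remainder.
  leading term v^2: no divisor's leading term divides it; move v^2 to the remainder.
  leading term 1: no divisor's leading term divides it; move -2 to the remainder.
  remainder -2v^3 - uv + v^2 - 2 ≠ 0; add g_3 = -2v^3 - uv + v^2 - 2 to the basis.

The other S-polynomials (S(f_1,g_3), S(f_2,g_3)) all reduce to 0 modulo the current basis, so we have a Gröbner basis.
Inter-reduce: drop elements whose leading term is divisible by another's, tail-reduce, and make monic.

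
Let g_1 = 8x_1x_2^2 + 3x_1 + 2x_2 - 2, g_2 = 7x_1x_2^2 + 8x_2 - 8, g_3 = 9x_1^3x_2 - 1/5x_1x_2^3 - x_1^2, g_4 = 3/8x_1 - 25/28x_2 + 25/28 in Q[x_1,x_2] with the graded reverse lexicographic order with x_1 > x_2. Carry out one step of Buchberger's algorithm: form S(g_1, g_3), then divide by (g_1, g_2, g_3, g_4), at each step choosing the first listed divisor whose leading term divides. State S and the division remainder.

S(g_1, g_3) = 1/45x_1x_2^4 + 3/8x_1^3 + 13/36x_1^2x_2 - 1/4x_1^2; remainder on division = -1/180x_2^3 - 7546913/555660x_2^2 + 330689/19845x_2 - 142441/46305.

lcm(LM(g_1), LM(g_3)) = x_1^3x_2^2.
S = (lcm/LT(g_1))·g_1 − (lcm/LT(g_3))·g_3 = 1/45x_1x_2^4 + 3/8x_1^3 + 13/36x_1^2x_2 - 1/4x_1^2.
Reduce S modulo (g_1, g_2, g_3, g_4) in that order:
  leading term x_1x_2^4: subtract (1/360x_2^2)·g_1 from 1/45x_1x_2^4 + 3/8x_1^3 + 13/36x_1^2x_2 - 1/4x_1^2 → 3/8x_1^3 + 13/36x_1^2x_2 - 1/120x_1x_2^2 - 1/180x_2^3 - 1/4x_1^2 + 1/180x_2^2
  leading term x_1^3: subtract (x_1^2)·g_4 from 3/8x_1^3 + 13/36x_1^2x_2 - 1/120x_1x_2^2 - 1/180x_2^3 - 1/4x_1^2 + 1/180x_2^2 → 79/63x_1^2x_2 - 1/120x_1x_2^2 - 1/180x_2^3 - 8/7x_1^2 + 1/180x_2^2
  leading term x_1^2x_2: subtract (632/189x_1x_2)·g_4 from 79/63x_1^2x_2 - 1/120x_1x_2^2 - 1/180x_2^3 - 8/7x_1^2 + 1/180x_2^2 → 157559/52920x_1x_2^2 - 1/180x_2^3 - 8/7x_1^2 - 3950/1323x_1x_2 + 1/180x_2^2
  leading term x_1x_2^2: subtract (157559/423360)·g_1 from 157559/52920x_1x_2^2 - 1/180x_2^3 - 8/7x_1^2 - 3950/1323x_1x_2 + 1/180x_2^2 → -1/180x_2^3 - 8/7x_1^2 - 3950/1323x_1x_2 + 1/180x_2^2 - 157559/141120x_1 - 157559/211680x_2 + 157559/211680
  leading term x_2^3: no divisor's leading term divides it; move -1/180x_2^3 to the remainder.
  leading term x_1^2: subtract (-64/21x_1)·g_4 from -8/7x_1^2 - 3950/1323x_1x_2 + 1/180x_2^2 - 157559/141120x_1 - 157559/211680x_2 + 157559/211680 → -7550/1323x_1x_2 + 1/180x_2^2 + 226441/141120x_1 - 157559/211680x_2 + 157559/211680
  leading term x_1x_2: subtract (-60400/3969x_2)·g_4 from -7550/1323x_1x_2 + 1/180x_2^2 + 226441/141120x_1 - 157559/211680x_2 + 157559/211680 → -7546913/555660x_2^2 + 226441/141120x_1 + 57091261/4445280x_2 + 157559/211680
  leading term x_2^2: no divisor's leading term divides it; move -7546913/555660x_2^2 to the remainder.
  leading term x_1: subtract (226441/52920)·g_4 from 226441/141120x_1 + 57091261/4445280x_2 + 157559/211680 → 330689/19845x_2 - 142441/46305
  leading term x_2: no divisor's leading term divides it; move 330689/19845x_2 to the remainder.
  leading term 1: no divisor's leading term divides it; move -142441/46305 to the remainder.
The remainder -1/180x_2^3 - 7546913/555660x_2^2 + 330689/19845x_2 - 142441/46305 is nonzero, so it would be added as the next basis element.
This is the inner loop of Buchberger's algorithm — each nonzero remainder becomes a new basis element.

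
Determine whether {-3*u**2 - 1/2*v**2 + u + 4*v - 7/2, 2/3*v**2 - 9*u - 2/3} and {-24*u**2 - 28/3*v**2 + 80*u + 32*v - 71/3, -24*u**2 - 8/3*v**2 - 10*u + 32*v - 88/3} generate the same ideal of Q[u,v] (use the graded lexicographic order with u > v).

Two ideals are equal iff their reduced Gröbner bases coincide (the reduced basis is unique for a fixed ordering).
Buchberger on the first generating set:
f_1 = -3*u**2 - 1/2*v**2 + u + 4*v - 7/2, LT = u**2.
f_2 = 2/3*v**2 - 9*u - 2/3, LT = v**2.

S(f_1,f_2): leading monomials are coprime, so the S-polynomial reduces to 0 (Buchberger's first criterion).
Every S-polynomial of the final basis reduces to 0, so we have a Gröbner basis.
Inter-reduce: drop elements whose leading term is divisible by another's, tail-reduce, and make monic.
Reduced Gröbner basis: {u**2 + 23/12*u - 4/3*v + 4/3, v**2 - 27/2*u - 1}.

Buchberger on the second generating set:
h_1 = -24*u**2 - 28/3*v**2 + 80*u + 32*v - 71/3, LT = u**2.
h_2 = -24*u**2 - 8/3*v**2 - 10*u + 32*v - 88/3, LT = u**2.

S(h_1,h_2): lcm = u**2. S = 5/18*v**2 - 15/4*u - 17/72.
  leading term v**2: no divisor's leading term divides it; move 5/18*v**2 to the remainder.
  leading term u: no divisor's leading term divides it; move -15/4*u to the remainder.
  leading term 1: no divisor's leading term divides it; move -17/72 to the remainder.
  remainder 5/18*v**2 - 15/4*u - 17/72 ≠ 0; add k_3 = 5/18*v**2 - 15/4*u - 17/72 to the basis.

S(h_1,k_3): leading monomials are coprime, so the S-polynomial reduces to 0 (Buchberger's first criterion).
S(h_2,k_3): leading monomials are coprime, so the S-polynomial reduces to 0 (Buchberger's first criterion).
Every S-polynomial of the final basis reduces to 0, so we have a Gröbner basis.
Inter-reduce: drop elements whose leading term is divisible by another's, tail-reduce, and make monic.
Reduced Gröbner basis: {u**2 + 23/12*u - 4/3*v + 79/60, v**2 - 27/2*u - 17/20}.

Since the reduced bases disagree, the two ideals are not the same.

No, the ideals differ.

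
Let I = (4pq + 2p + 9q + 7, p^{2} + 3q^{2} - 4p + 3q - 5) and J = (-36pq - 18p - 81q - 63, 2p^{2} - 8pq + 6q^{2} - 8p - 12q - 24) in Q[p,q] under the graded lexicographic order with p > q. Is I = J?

Equality of ideals is decidable: compute both reduced Gröbner bases (unique for the ordering) and check whether they agree.
Buchberger on the first generating set:
f_1 = 4pq + 2p + 9q + 7, LT = pq.
f_2 = p^{2} + 3q^{2} - 4p + 3q - 5, LT = p^{2}.

S(f_1,f_2): lcm = p^{2}q. S = -3q^{3} + \tfrac{1}{2}p^{2} + \tfrac{25}{4}pq - 3q^{2} + \tfrac{7}{4}p + 5q.
  leading term q^{3}: no divisor's leading term divides it; move -3q^{3} to the remainder.
  leading term p^{2}: subtract (\tfrac{1}{2})·f_2 from \tfrac{1}{2}p^{2} + \tfrac{25}{4}pq - 3q^{2} + \tfrac{7}{4}p + 5q → \tfrac{25}{4}pq - \tfrac{9}{2}q^{2} + \tfrac{15}{4}p + \tfrac{7}{2}q + \tfrac{5}{2}
  leading term pq: subtract (\tfrac{25}{16})·f_1 from \tfrac{25}{4}pq - \tfrac{9}{2}q^{2} + \tfrac{15}{4}p + \tfrac{7}{2}q + \tfrac{5}{2} → -\tfrac{9}{2}q^{2} + \tfrac{5}{8}p - \tfrac{169}{16}q - \tfrac{135}{16}
  leading term q^{2}: no divisor's leading term divides it; move -\tfrac{9}{2}q^{2} to the remainder.
  leading term p: no divisor's leading term divides it; move \tfrac{5}{8}p to the remainder.
  leading term q: no divisor's leading term divides it; move -\tfrac{169}{16}q to the remainder.
  leading term 1: no divisor's leading term divides it; move -\tfrac{135}{16} to the remainder.
  remainder -3q^{3} - \tfrac{9}{2}q^{2} + \tfrac{5}{8}p - \tfrac{169}{16}q - \tfrac{135}{16} ≠ 0; add g_3 = -3q^{3} - \tfrac{9}{2}q^{2} + \tfrac{5}{8}p - \tfrac{169}{16}q - \tfrac{135}{16} to the basis.

The other S-polynomials (S(f_1,g_3), S(f_2,g_3)) all reduce to 0 modulo the current basis, so we have a Gröbner basis.
Inter-reduce: drop elements whose leading term is divisible by another's, tail-reduce, and make monic.
Reduced Gröbner basis: {q^{3} + \tfrac{3}{2}q^{2} - \tfrac{5}{24}p + \tfrac{169}{48}q + \tfrac{45}{16}, p^{2} + 3q^{2} - 4p + 3q - 5, pq + \tfrac{1}{2}p + \tfrac{9}{4}q + \tfrac{7}{4}}.

Buchberger on the second generating set:
h_1 = -36pq - 18p - 81q - 63, LT = pq.
h_2 = 2p^{2} - 8pq + 6q^{2} - 8p - 12q - 24, LT = p^{2}.

S(h_1,h_2): lcm = p^{2}q. S = 4pq^{2} - 3q^{3} + \tfrac{1}{2}p^{2} + \tfrac{25}{4}pq + 6q^{2} + \tfrac{7}{4}p + 12q.
  leading term pq^{2}: subtract (-\tfrac{1}{9}q)·h_1 from 4pq^{2} - 3q^{3} + \tfrac{1}{2}p^{2} + \tfrac{25}{4}pq + 6q^{2} + \tfrac{7}{4}p + 12q → -3q^{3} + \tfrac{1}{2}p^{2} + \tfrac{17}{4}pq - 3q^{2} + \tfrac{7}{4}p + 5q
  leading term q^{3}: no divisor's leading term divides it; move -3q^{3} to the remainder.
  leading term p^{2}: subtract (\tfrac{1}{4})·h_2 from \tfrac{1}{2}p^{2} + \tfrac{17}{4}pq - 3q^{2} + \tfrac{7}{4}p + 5q → \tfrac{25}{4}pq - \tfrac{9}{2}q^{2} + \tfrac{15}{4}p + 8q + 6
  leading term pq: subtract (-\tfrac{25}{144})·h_1 from \tfrac{25}{4}pq - \tfrac{9}{2}q^{2} + \tfrac{15}{4}p + 8q + 6 → -\tfrac{9}{2}q^{2} + \tfrac{5}{8}p - \tfrac{97}{16}q - \tfrac{79}{16}
  leading term q^{2}: no divisor's leading term divides it; move -\tfrac{9}{2}q^{2} to the remainder.
  leading term p: no divisor's leading term divides it; move \tfrac{5}{8}p to the remainder.
  leading term q: no divisor's leading term divides it; move -\tfrac{97}{16}q to the remainder.
  leading term 1: no divisor's leading term divides it; move -\tfrac{79}{16} to the remainder.
  remainder -3q^{3} - \tfrac{9}{2}q^{2} + \tfrac{5}{8}p - \tfrac{97}{16}q - \tfrac{79}{16} ≠ 0; add k_3 = -3q^{3} - \tfrac{9}{2}q^{2} + \tfrac{5}{8}p - \tfrac{97}{16}q - \tfrac{79}{16} to the basis.

The other S-polynomials (S(h_1,k_3), S(h_2,k_3)) all reduce to 0 modulo the current basis, so we have a Gröbner basis.
Inter-reduce: drop elements whose leading term is divisible by another's, tail-reduce, and make monic.
Reduced Gröbner basis: {q^{3} + \tfrac{3}{2}q^{2} - \tfrac{5}{24}p + \tfrac{97}{48}q + \tfrac{79}{48}, p^{2} + 3q^{2} - 2p + 3q - 5, pq + \tfrac{1}{2}p + \tfrac{9}{4}q + \tfrac{7}{4}}.

Since the reduced bases disagree, the two ideals are not the same.

No, the ideals differ.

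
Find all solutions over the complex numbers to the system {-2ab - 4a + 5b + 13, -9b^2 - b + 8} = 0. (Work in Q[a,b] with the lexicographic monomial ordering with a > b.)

Compute a lex Gröbner basis by Buchberger's algorithm.
f_1 = -2ab - 4a + 5b + 13, LT = ab.
f_2 = -9b^2 - b + 8, LT = b^2.

S(f_1,f_2): lcm = ab^2. S = 17/9ab + 8/9a - 5/2b^2 - 13/2b.
  leading term ab: subtract (-17/18)·f_1 from 17/9ab + 8/9a - 5/2b^2 - 13/2b → -26/9a - 5/2b^2 - 16/9b + 221/18
  leading term a: no divisor's leading term divides it; move -26/9a to the remainder.
  leading term b^2: subtract (5/18)·f_2 from -5/2b^2 - 16/9b + 221/18 → -3/2b + 181/18
  leading term b: no divisor's leading term divides it; move -3/2b to the remainder.
  leading term 1: no divisor's leading term divides it; move 181/18 to the remainder.
  remainder -26/9a - 3/2b + 181/18 ≠ 0; add h_3 = -26/9a - 3/2b + 181/18 to the basis.

S(f_1,h_3): lcm = ab. S = 2a - 27/52b^2 + 51/52b - 13/2.
  leading term a: subtract (-9/13)·h_3 from 2a - 27/52b^2 + 51/52b - 13/2 → -27/52b^2 - 3/52b + 6/13
  leading term b^2: subtract (3/52)·f_2 from -27/52b^2 - 3/52b + 6/13 → 0
  remainder 0.

S(f_2,h_3): leading monomials are coprime, so the S-polynomial reduces to 0 (Buchberger's first criterion).
Every S-polynomial of the final basis reduces to 0, so we have a Gröbner basis.
Inter-reduce: drop elements whose leading term is divisible by another's, tail-reduce, and make monic.
Reduced Gröbner basis: {a + 27/52b - 181/52, b^2 + 1/9b - 8/9}.

Elimination: the polynomial b^2 + 1/9b - 8/9 lies in the elimination ideal for b, so b ∈ {-1, 8/9}. For each such b, the remaining basis elements (now univariate) give the rest of the solution.
  b = -1: the earlier basis element becomes a - 4 = 0, giving a = 4 — point (4, -1).
  b = 8/9: the earlier basis element becomes a - 157/52 = 0, giving a = 157/52 — point (157/52, 8/9).
Check: every point annihilates each of the original generators.

{(4, -1), (157/52, 8/9)}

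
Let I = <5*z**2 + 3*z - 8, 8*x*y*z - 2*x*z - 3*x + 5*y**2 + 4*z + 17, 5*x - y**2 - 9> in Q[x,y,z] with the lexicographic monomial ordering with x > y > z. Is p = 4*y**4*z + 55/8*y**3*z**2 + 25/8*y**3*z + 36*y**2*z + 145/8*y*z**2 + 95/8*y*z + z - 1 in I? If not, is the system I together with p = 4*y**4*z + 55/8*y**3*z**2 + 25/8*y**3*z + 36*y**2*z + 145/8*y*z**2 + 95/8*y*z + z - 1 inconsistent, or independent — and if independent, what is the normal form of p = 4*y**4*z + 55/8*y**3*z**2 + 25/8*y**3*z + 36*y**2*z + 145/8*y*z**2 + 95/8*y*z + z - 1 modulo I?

First compute the reduced Gröbner basis of I by Buchberger's algorithm.
f_1 = 5*z**2 + 3*z - 8, LT = z**2.
f_2 = 8*x*y*z - 2*x*z - 3*x + 5*y**2 + 4*z + 17, LT = x*y*z.
f_3 = 5*x - y**2 - 9, LT = x.

S(f_1,f_2): lcm = x*y*z**2. S = 3/5*x*y*z - 8/5*x*y + 1/4*x*z**2 + 3/8*x*z - 5/8*y**2*z - 1/2*z**2 - 17/8*z.
  leading term x*y*z: subtract (3/40)·f_2 from 3/5*x*y*z - 8/5*x*y + 1/4*x*z**2 + 3/8*x*z - 5/8*y**2*z - 1/2*z**2 - 17/8*z → -8/5*x*y + 1/4*x*z**2 + 21/40*x*z + 9/40*x - 5/8*y**2*z - 3/8*y**2 - 1/2*z**2 - 97/40*z - 51/40
  leading term x*y: subtract (-8/25*y)·f_3 from -8/5*x*y + 1/4*x*z**2 + 21/40*x*z + 9/40*x - 5/8*y**2*z - 3/8*y**2 - 1/2*z**2 - 97/40*z - 51/40 → 1/4*x*z**2 + 21/40*x*z + 9/40*x - 8/25*y**3 - 5/8*y**2*z - 3/8*y**2 - 72/25*y - 1/2*z**2 - 97/40*z - 51/40
  leading term x*z**2: subtract (1/20*x)·f_1 from 1/4*x*z**2 + 21/40*x*z + 9/40*x - 8/25*y**3 - 5/8*y**2*z - 3/8*y**2 - 72/25*y - 1/2*z**2 - 97/40*z - 51/40 → 3/8*x*z + 5/8*x - 8/25*y**3 - 5/8*y**2*z - 3/8*y**2 - 72/25*y - 1/2*z**2 - 97/40*z - 51/40
  leading term x*z: subtract (3/40*z)·f_3 from 3/8*x*z + 5/8*x - 8/25*y**3 - 5/8*y**2*z - 3/8*y**2 - 72/25*y - 1/2*z**2 - 97/40*z - 51/40 → 5/8*x - 8/25*y**3 - 11/20*y**2*z - 3/8*y**2 - 72/25*y - 1/2*z**2 - 7/4*z - 51/40
  leading term x: subtract (1/8)·f_3 from 5/8*x - 8/25*y**3 - 11/20*y**2*z - 3/8*y**2 - 72/25*y - 1/2*z**2 - 7/4*z - 51/40 → -8/25*y**3 - 11/20*y**2*z - 1/4*y**2 - 72/25*y - 1/2*z**2 - 7/4*z - 3/20
  leading term y**3: no divisor's leading term divides it; move -8/25*y**3 to the remainder.
  leading term y**2*z: no divisor's leading term divides it; move -11/20*y**2*z to the remainder.
  leading term y**2: no divisor's leading term divides it; move -1/4*y**2 to the remainder.
  leading term y: no divisor's leading term divides it; move -72/25*y to the remainder.
  leading term z**2: subtract (-1/10)·f_1 from -1/2*z**2 - 7/4*z - 3/20 → -29/20*z - 19/20
  leading term z: no divisor's leading term divides it; move -29/20*z to the remainder.
  leading term 1: no divisor's leading term divides it; move -19/20 to the remainder.
  remainder -8/25*y**3 - 11/20*y**2*z - 1/4*y**2 - 72/25*y - 29/20*z - 19/20 ≠ 0; add h_4 = -8/25*y**3 - 11/20*y**2*z - 1/4*y**2 - 72/25*y - 29/20*z - 19/20 to the basis.

S(f_1,f_3): leading monomials are coprime, so the S-polynomial reduces to 0 (Buchberger's first criterion).
S(f_2,f_3): lcm = x*y*z. S = -1/4*x*z - 3/8*x + 1/5*y**3*z + 5/8*y**2 + 9/5*y*z + 1/2*z + 17/8.
  leading term x*z: subtract (-1/20*z)·f_3 from -1/4*x*z - 3/8*x + 1/5*y**3*z + 5/8*y**2 + 9/5*y*z + 1/2*z + 17/8 → -3/8*x + 1/5*y**3*z - 1/20*y**2*z + 5/8*y**2 + 9/5*y*z + 1/20*z + 17/8
  leading term x: subtract (-3/40)·f_3 from -3/8*x + 1/5*y**3*z - 1/20*y**2*z + 5/8*y**2 + 9/5*y*z + 1/20*z + 17/8 → 1/5*y**3*z - 1/20*y**2*z + 11/20*y**2 + 9/5*y*z + 1/20*z + 29/20
  leading term y**3*z: subtract (-5/8*z)·h_4 from 1/5*y**3*z - 1/20*y**2*z + 11/20*y**2 + 9/5*y*z + 1/20*z + 29/20 → -11/32*y**2*z**2 - 33/160*y**2*z + 11/20*y**2 - 29/32*z**2 - 87/160*z + 29/20
  leading term y**2*z**2: subtract (-11/160*y**2)·f_1 from -11/32*y**2*z**2 - 33/160*y**2*z + 11/20*y**2 - 29/32*z**2 - 87/160*z + 29/20 → -29/32*z**2 - 87/160*z + 29/20
  leading term z**2: subtract (-29/160)·f_1 from -29/32*z**2 - 87/160*z + 29/20 → 0
  remainder 0.

S(f_1,h_4): leading monomials are coprime, so the S-polynomial reduces to 0 (Buchberger's first criterion).
S(f_2,h_4): lcm = x*y**3*z. S = -55/32*x*y**2*z**2 - 33/32*x*y**2*z - 3/8*x*y**2 - 9*x*y*z - 145/32*x*z**2 - 95/32*x*z + 5/8*y**4 + 1/2*y**2*z + 17/8*y**2.
  leading term x*y**2*z**2: subtract (-11/32*x*y**2)·f_1 from -55/32*x*y**2*z**2 - 33/32*x*y**2*z - 3/8*x*y**2 - 9*x*y*z - 145/32*x*z**2 - 95/32*x*z + 5/8*y**4 + 1/2*y**2*z + 17/8*y**2 → -25/8*x*y**2 - 9*x*y*z - 145/32*x*z**2 - 95/32*x*z + 5/8*y**4 + 1/2*y**2*z + 17/8*y**2
  leading term x*y**2: subtract (-5/8*y**2)·f_3 from -25/8*x*y**2 - 9*x*y*z - 145/32*x*z**2 - 95/32*x*z + 5/8*y**4 + 1/2*y**2*z + 17/8*y**2 → -9*x*y*z - 145/32*x*z**2 - 95/32*x*z + 1/2*y**2*z - 7/2*y**2
  leading term x*y*z: subtract (-9/8)·f_2 from -9*x*y*z - 145/32*x*z**2 - 95/32*x*z + 1/2*y**2*z - 7/2*y**2 → -145/32*x*z**2 - 167/32*x*z - 27/8*x + 1/2*y**2*z + 17/8*y**2 + 9/2*z + 153/8
  leading term x*z**2: subtract (-29/32*x)·f_1 from -145/32*x*z**2 - 167/32*x*z - 27/8*x + 1/2*y**2*z + 17/8*y**2 + 9/2*z + 153/8 → -5/2*x*z - 85/8*x + 1/2*y**2*z + 17/8*y**2 + 9/2*z + 153/8
  leading term x*z: subtract (-1/2*z)·f_3 from -5/2*x*z - 85/8*x + 1/2*y**2*z + 17/8*y**2 + 9/2*z + 153/8 → -85/8*x + 17/8*y**2 + 153/8
  leading term x: subtract (-17/8)·f_3 from -85/8*x + 17/8*y**2 + 153/8 → 0
  remainder 0.

S(f_3,h_4): leading monomials are coprime, so the S-polynomial reduces to 0 (Buchberger's first criterion).
Every S-polynomial of the final basis reduces to 0, so we have a Gröbner basis.
Inter-reduce: drop elements whose leading term is divisible by another's, tail-reduce, and make monic.
Reduced Gröbner basis: {x - 1/5*y**2 - 9/5, y**3 + 55/32*y**2*z + 25/32*y**2 + 9*y + 145/32*z + 95/32, z**2 + 3/5*z - 8/5}.
Label its elements g_1 = x - 1/5*y**2 - 9/5, g_2 = y**3 + 55/32*y**2*z + 25/32*y**2 + 9*y + 145/32*z + 95/32, g_3 = z**2 + 3/5*z - 8/5.

Reduce p = 4*y**4*z + 55/8*y**3*z**2 + 25/8*y**3*z + 36*y**2*z + 145/8*y*z**2 + 95/8*y*z + z - 1 modulo G:
  leading term y**4*z: subtract (4*y*z)·g_2 from 4*y**4*z + 55/8*y**3*z**2 + 25/8*y**3*z + 36*y**2*z + 145/8*y*z**2 + 95/8*y*z + z - 1 → z - 1
  leading term z: no divisor's leading term divides it; move z to the remainder.
  leading term 1: no divisor's leading term divides it; move -1 to the remainder.
  normal form = z - 1.
The normal form is nonzero, so p ∉ I. Since p minus its normal form lies in I, I + (p) = I + (r) where r = z - 1; decide whether this ideal is the whole ring.
Run Buchberger on G together with r (pairs among the g_i already reduce to 0 since G is a Gröbner basis):
g_1 = x - 1/5*y**2 - 9/5, LT = x.
g_2 = y**3 + 55/32*y**2*z + 25/32*y**2 + 9*y + 145/32*z + 95/32, LT = y**3.
g_3 = z**2 + 3/5*z - 8/5, LT = z**2.
r = z - 1, LT = z.

S(g_1,g_2): leading monomials are coprime, so the S-polynomial reduces to 0 (Buchberger's first criterion).
S(g_1,g_3): leading monomials are coprime, so the S-polynomial reduces to 0 (Buchberger's first criterion).
S(g_1,r): leading monomials are coprime, so the S-polynomial reduces to 0 (Buchberger's first criterion).
S(g_2,g_3): leading monomials are coprime, so the S-polynomial reduces to 0 (Buchberger's first criterion).
S(g_2,r): leading monomials are coprime, so the S-polynomial reduces to 0 (Buchberger's first criterion).
S(g_3,r): lcm = z**2. S = 8/5*z - 8/5.
  leading term z: subtract (8/5)·r from 8/5*z - 8/5 → 0
  remainder 0.

Every S-polynomial of the final basis reduces to 0, so we have a Gröbner basis.
Inter-reduce: drop elements whose leading term is divisible by another's, tail-reduce, and make monic.
Reduced Gröbner basis: {x - 1/5*y**2 - 9/5, y**3 + 5/2*y**2 + 9*y + 15/2, z - 1}.
The reduced Gröbner basis of I + (p) is {x - 1/5*y**2 - 9/5, y**3 + 5/2*y**2 + 9*y + 15/2, z - 1} ≠ {1}, a proper ideal, so the enlarged system stays consistent: p is independent of I, with normal form z - 1.

4*y**4*z + 55/8*y**3*z**2 + 25/8*y**3*z + 36*y**2*z + 145/8*y*z**2 + 95/8*y*z + z - 1 is independent of I; its normal form modulo I is z - 1.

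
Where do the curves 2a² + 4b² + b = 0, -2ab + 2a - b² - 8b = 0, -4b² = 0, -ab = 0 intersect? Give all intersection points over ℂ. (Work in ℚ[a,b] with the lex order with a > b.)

Compute a lex Gröbner basis by Buchberger's algorithm.
f_1 = 2a² + 4b² + b, LT = a².
f_2 = -2ab + 2a - b² - 8b, LT = ab.
f_3 = -4b², LT = b².
f_4 = -ab, LT = ab.

S(f_1,f_2): lcm = a²b. S = a² - ½ab² - 4ab + 2b³ + ½b².
  leading term a²: subtract (½)·f_1 from a² - ½ab² - 4ab + 2b³ + ½b² → -½ab² - 4ab + 2b³ - 3/2b² - ½b
  leading term ab²: subtract (¼b)·f_2 from -½ab² - 4ab + 2b³ - 3/2b² - ½b → -9/2ab + 9/4b³ + ½b² - ½b
  leading term ab: subtract (9/4)·f_2 from -9/2ab + 9/4b³ + ½b² - ½b → -9/2a + 9/4b³ + 11/4b² + 35/2b
  leading term a: no divisor's leading term divides it; move -9/2a to the remainder.
  leading term b³: subtract (-9/16b)·f_3 from 9/4b³ + 11/4b² + 35/2b → 11/4b² + 35/2b
  leading term b²: subtract (-11/16)·f_3 from 11/4b² + 35/2b → 35/2b
  leading term b: no divisor's leading term divides it; move 35/2b to the remainder.
  remainder -9/2a + 35/2b ≠ 0; add h_5 = -9/2a + 35/2b to the basis.

S(f_2,f_3): lcm = ab². S = -ab + ½b³ + 4b².
  leading term ab: subtract (½)·f_2 from -ab + ½b³ + 4b² → -a + ½b³ + 9/2b² + 4b
  leading term a: subtract (2/9)·h_5 from -a + ½b³ + 9/2b² + 4b → ½b³ + 9/2b² + 1/9b
  leading term b³: subtract (-⅛b)·f_3 from ½b³ + 9/2b² + 1/9b → 9/2b² + 1/9b
  leading term b²: subtract (-9/8)·f_3 from 9/2b² + 1/9b → 1/9b
  leading term b: no divisor's leading term divides it; move 1/9b to the remainder.
  remainder 1/9b ≠ 0; add h_6 = 1/9b to the basis.

The other S-polynomials (S(f_1,f_3), S(f_1,f_4), S(f_2,f_4), S(f_3,f_4), S(f_1,h_5), S(f_2,h_5), S(f_3,h_5), S(f_4,h_5), S(f_1,h_6), S(f_2,h_6), S(f_3,h_6), S(f_4,h_6), S(h_5,h_6)) all reduce to 0 modulo the current basis, so we have a Gröbner basis.
Inter-reduce: drop elements whose leading term is divisible by another's, tail-reduce, and make monic.
Reduced Gröbner basis: {a, b}.

Since the basis is lex-ordered, b is univariate in b. Its roots are {0}. Back-substituting each root into the other basis elements fixes the other coordinates.
  b = 0: the earlier basis element becomes a = 0, giving a = 0 — point (0, 0).

{(0, 0)}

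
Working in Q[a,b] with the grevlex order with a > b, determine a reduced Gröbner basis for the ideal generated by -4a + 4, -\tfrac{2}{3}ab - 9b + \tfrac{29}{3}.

G = {a - 1, b - 1}

f_1 = -4a + 4, LT = a.
f_2 = -\tfrac{2}{3}ab - 9b + \tfrac{29}{3}, LT = ab.

S(f_1,f_2): lcm = ab. S = -\tfrac{29}{2}b + \tfrac{29}{2}.
  reduce S modulo (f_1, f_2):
  remainder -\tfrac{29}{2}b + \tfrac{29}{2} ≠ 0; add g_3 = -\tfrac{29}{2}b + \tfrac{29}{2} to the basis.

The other S-polynomials (S(f_1,g_3), S(f_2,g_3)) all reduce to 0 modulo the current basis, so we have a Gröbner basis.
Inter-reduce: drop elements whose leading term is divisible by another's, tail-reduce, and make monic.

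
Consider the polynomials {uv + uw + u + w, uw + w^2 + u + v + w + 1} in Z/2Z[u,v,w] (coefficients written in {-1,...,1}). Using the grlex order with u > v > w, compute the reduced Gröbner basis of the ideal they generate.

G = {vw^2 + w^3 + v^2 + w^2 + w + 1, uv + w^2 + v + 1, uw + w^2 + u + v + w + 1}

f_1 = uv + uw + u + w, LT = uv.
f_2 = uw + w^2 + u + v + w + 1, LT = uw.

S(f_1,f_2): lcm = uvw. S = uw^2 + vw^2 + uv + uw + v^2 + vw + w^2 + v.
  leading term uw^2: subtract (w)·f_2 from uw^2 + vw^2 + uv + uw + v^2 + vw + w^2 + v → vw^2 + w^3 + uv + v^2 + v + w
  leading term vw^2: no divisor's leading term divides it; move vw^2 to the remainder.
  leading term w^3: no divisor's leading term divides it; move w^3 to the remainder.
  leading term uv: subtract (1)·f_1 from uv + v^2 + v + w → uw + v^2 + u + v
  leading term uw: subtract (1)·f_2 from uw + v^2 + u + v → v^2 + w^2 + w + 1
  leading term v^2: no divisor's leading term divides it; move v^2 to the remainder.
  leading term w^2: no divisor's leading term divides it; move w^2 to the remainder.
  leading term w: no divisor's leading term divides it; move w to the remainder.
  leading term 1: no divisor's leading term divides it; move 1 to the remainder.
  remainder vw^2 + w^3 + v^2 + w^2 + w + 1 ≠ 0; add g_3 = vw^2 + w^3 + v^2 + w^2 + w + 1 to the basis.

S(f_1,g_3): lcm = uvw^2. S = uv^2 + w^3 + uw + u.
  leading term uv^2: subtract (v)·f_1 from uv^2 + w^3 + uw + u → uvw + w^3 + uv + uw + vw + u
  leading term uvw: subtract (w)·f_1 from uvw + w^3 + uv + uw + vw + u → uw^2 + w^3 + uv + vw + w^2 + u
  leading term uw^2: subtract (w)·f_2 from uw^2 + w^3 + uv + vw + w^2 + u → uv + uw + u + w
  leading term uv: subtract (1)·f_1 from uv + uw + u + w → 0
  remainder 0.

S(f_2,g_3): lcm = uvw^2. S = uw^3 + vw^3 + uv^2 + uvw + uw^2 + v^2w + vw^2 + uw + vw + u.
  leading term uw^3: subtract (w^2)·f_2 from uw^3 + vw^3 + uv^2 + uvw + uw^2 + v^2w + vw^2 + uw + vw + u → vw^3 + w^4 + uv^2 + uvw + v^2w + w^3 + uw + vw + w^2 + u
  leading term vw^3: subtract (w)·g_3 from vw^3 + w^4 + uv^2 + uvw + v^2w + w^3 + uw + vw + w^2 + u → uv^2 + uvw + uw + vw + u + w
  leading term uv^2: subtract (v)·f_1 from uv^2 + uvw + uw + vw + u + w → uv + uw + u + w
  leading term uv: subtract (1)·f_1 from uv + uw + u + w → 0
  remainder 0.

Every S-polynomial of the final basis reduces to 0, so we have a Gröbner basis.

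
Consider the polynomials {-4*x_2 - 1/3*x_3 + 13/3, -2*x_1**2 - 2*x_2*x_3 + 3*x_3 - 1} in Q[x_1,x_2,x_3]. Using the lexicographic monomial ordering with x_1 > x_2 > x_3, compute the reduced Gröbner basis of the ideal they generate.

f_1 = -4*x_2 - 1/3*x_3 + 13/3, LT = x_2.
f_2 = -2*x_1**2 - 2*x_2*x_3 + 3*x_3 - 1, LT = x_1**2.

The S-polynomials (S(f_1,f_2)) all reduce to 0 modulo the current basis, so we have a Gröbner basis.

G = {x_1**2 - 1/12*x_3**2 - 5/12*x_3 + 1/2, x_2 + 1/12*x_3 - 13/12}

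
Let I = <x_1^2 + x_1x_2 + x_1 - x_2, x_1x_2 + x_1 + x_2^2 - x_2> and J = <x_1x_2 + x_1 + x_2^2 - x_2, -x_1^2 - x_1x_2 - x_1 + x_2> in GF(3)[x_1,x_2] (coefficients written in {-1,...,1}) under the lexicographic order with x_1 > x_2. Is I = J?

Since reduced Gröbner bases are canonical representatives of ideals under a given ordering, it suffices to compute and compare them.
Buchberger on the first generating set:
f_1 = x_1^2 + x_1x_2 + x_1 - x_2, LT = x_1^2.
f_2 = x_1x_2 + x_1 + x_2^2 - x_2, LT = x_1x_2.

S(f_1,f_2): lcm = x_1^2x_2. S = -x_1^2 - x_1x_2 - x_2^2.
  leading term x_1^2: subtract (-1)·f_1 from -x_1^2 - x_1x_2 - x_2^2 → x_1 - x_2^2 - x_2
  leading term x_1: no divisor's leading term divides it; move x_1 to the remainder.
  leading term x_2^2: no divisor's leading term divides it; move -x_2^2 to the remainder.
  leading term x_2: no divisor's leading term divides it; move -x_2 to the remainder.
  remainder x_1 - x_2^2 - x_2 ≠ 0; add g_3 = x_1 - x_2^2 - x_2 to the basis.

S(f_1,g_3): lcm = x_1^2. S = x_1x_2^2 - x_1x_2 + x_1 - x_2.
  leading term x_1x_2^2: subtract (x_2)·f_2 from x_1x_2^2 - x_1x_2 + x_1 - x_2 → x_1x_2 + x_1 - x_2^3 + x_2^2 - x_2
  leading term x_1x_2: subtract (1)·f_2 from x_1x_2 + x_1 - x_2^3 + x_2^2 - x_2 → -x_2^3
  leading term x_2^3: no divisor's leading term divides it; move -x_2^3 to the remainder.
  remainder -x_2^3 ≠ 0; add g_4 = -x_2^3 to the basis.

The other S-polynomials (S(f_2,g_3), S(f_1,g_4), S(f_2,g_4), S(g_3,g_4)) all reduce to 0 modulo the current basis, so we have a Gröbner basis.
Inter-reduce: drop elements whose leading term is divisible by another's, tail-reduce, and make monic.
Reduced Gröbner basis: {x_1 - x_2^2 - x_2, x_2^3}.

Buchberger on the second generating set:
h_1 = x_1x_2 + x_1 + x_2^2 - x_2, LT = x_1x_2.
h_2 = -x_1^2 - x_1x_2 - x_1 + x_2, LT = x_1^2.

S(h_1,h_2): lcm = x_1^2x_2. S = x_1^2 + x_1x_2 + x_2^2.
  leading term x_1^2: subtract (-1)·h_2 from x_1^2 + x_1x_2 + x_2^2 → -x_1 + x_2^2 + x_2
  leading term x_1: no divisor's leading term divides it; move -x_1 to the remainder.
  leading term x_2^2: no divisor's leading term divides it; move x_2^2 to the remainder.
  leading term x_2: no divisor's leading term divides it; move x_2 to the remainder.
  remainder -x_1 + x_2^2 + x_2 ≠ 0; add k_3 = -x_1 + x_2^2 + x_2 to the basis.

S(h_1,k_3): lcm = x_1x_2. S = x_1 + x_2^3 - x_2^2 - x_2.
  leading term x_1: subtract (-1)·k_3 from x_1 + x_2^3 - x_2^2 - x_2 → x_2^3
  leading term x_2^3: no divisor's leading term divides it; move x_2^3 to the remainder.
  remainder x_2^3 ≠ 0; add k_4 = x_2^3 to the basis.

The other S-polynomials (S(h_2,k_3), S(h_1,k_4), S(h_2,k_4), S(k_3,k_4)) all reduce to 0 modulo the current basis, so we have a Gröbner basis.
Inter-reduce: drop elements whose leading term is divisible by another's, tail-reduce, and make monic.
Reduced Gröbner basis: {x_1 - x_2^2 - x_2, x_2^3}.

The two bases agree; hence the ideals are identical.
The same test decides containment: I ⊆ J iff every generator of I reduces to 0 modulo a Gröbner basis of J.

Yes, the ideals are equal.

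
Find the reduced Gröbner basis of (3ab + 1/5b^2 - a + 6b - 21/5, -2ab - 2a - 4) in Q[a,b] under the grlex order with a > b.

f_1 = 3ab + 1/5b^2 - a + 6b - 21/5, LT = ab.
f_2 = -2ab - 2a - 4, LT = ab.

S(f_1,f_2): lcm = ab. S = 1/15b^2 - 4/3a + 2b - 17/5.
  leading term b^2: no divisor's leading term divides it; move 1/15b^2 to the remainder.
  leading term a: no divisor's leading term divides it; move -4/3a to the remainder.
  leading term b: no divisor's leading term divides it; move 2b to the remainder.
  leading term 1: no divisor's leading term divides it; move -17/5 to the remainder.
  remainder 1/15b^2 - 4/3a + 2b - 17/5 ≠ 0; add g_3 = 1/15b^2 - 4/3a + 2b - 17/5 to the basis.

S(f_1,g_3): lcm = ab^2. S = 1/15b^3 + 20a^2 - 91/3ab + 2b^2 + 51a - 7/5b.
  leading term b^3: subtract (b)·g_3 from 1/15b^3 + 20a^2 - 91/3ab + 2b^2 + 51a - 7/5b → 20a^2 - 29ab + 51a + 2b
  leading term a^2: no divisor's leading term divides it; move 20a^2 to the remainder.
  leading term ab: subtract (-29/3)·f_1 from -29ab + 51a + 2b → 29/15b^2 + 124/3a + 60b - 203/5
  leading term b^2: subtract (29)·g_3 from 29/15b^2 + 124/3a + 60b - 203/5 → 80a + 2b + 58
  leading term a: no divisor's leading term divides it; move 80a to the remainder.
  leading term b: no divisor's leading term divides it; move 2b to the remainder.
  leading term 1: no divisor's leading term divides it; move 58 to the remainder.
  remainder 20a^2 + 80a + 2b + 58 ≠ 0; add g_4 = 20a^2 + 80a + 2b + 58 to the basis.

S(f_2,g_3): lcm = ab^2. S = 20a^2 - 29ab + 51a + 2b.
  leading term a^2: subtract (1)·g_4 from 20a^2 - 29ab + 51a + 2b → -29ab - 29a - 58
  leading term ab: subtract (-29/3)·f_1 from -29ab - 29a - 58 → 29/15b^2 - 116/3a + 58b - 493/5
  leading term b^2: subtract (29)·g_3 from 29/15b^2 - 116/3a + 58b - 493/5 → 0
  remainder 0.

S(f_1,g_4): lcm = a^2b. S = 1/15ab^2 - 1/3a^2 - 2ab - 1/10b^2 - 7/5a - 29/10b.
  leading term ab^2: subtract (1/45b)·f_1 from 1/15ab^2 - 1/3a^2 - 2ab - 1/10b^2 - 7/5a - 29/10b → -1/225b^3 - 1/3a^2 - 89/45ab - 7/30b^2 - 7/5a - 421/150b
  leading term b^3: subtract (-1/15b)·g_3 from -1/225b^3 - 1/3a^2 - 89/45ab - 7/30b^2 - 7/5a - 421/150b → -1/3a^2 - 31/15ab - 1/10b^2 - 7/5a - 91/30b
  leading term a^2: subtract (-1/60)·g_4 from -1/3a^2 - 31/15ab - 1/10b^2 - 7/5a - 91/30b → -31/15ab - 1/10b^2 - 1/15a - 3b + 29/30
  leading term ab: subtract (-31/45)·f_1 from -31/15ab - 1/10b^2 - 1/15a - 3b + 29/30 → 17/450b^2 - 34/45a + 17/15b - 289/150
  leading term b^2: subtract (17/30)·g_3 from 17/450b^2 - 34/45a + 17/15b - 289/150 → 0
  remainder 0.

S(f_2,g_4): lcm = a^2b. S = a^2 - 4ab - 1/10b^2 + 2a - 29/10b.
  leading term a^2: subtract (1/20)·g_4 from a^2 - 4ab - 1/10b^2 + 2a - 29/10b → -4ab - 1/10b^2 - 2a - 3b - 29/10
  leading term ab: subtract (-4/3)·f_1 from -4ab - 1/10b^2 - 2a - 3b - 29/10 → 1/6b^2 - 10/3a + 5b - 17/2
  leading term b^2: subtract (5/2)·g_3 from 1/6b^2 - 10/3a + 5b - 17/2 → 0
  remainder 0.

S(g_3,g_4): leading monomials are coprime, so the S-polynomial reduces to 0 (Buchberger's first criterion).
Every S-polynomial of the final basis reduces to 0, so we have a Gröbner basis.
Inter-reduce: drop elements whose leading term is divisible by another's, tail-reduce, and make monic.

G = {a^2 + 4a + 1/10b + 29/10, ab + a + 2, b^2 - 20a + 30b - 51}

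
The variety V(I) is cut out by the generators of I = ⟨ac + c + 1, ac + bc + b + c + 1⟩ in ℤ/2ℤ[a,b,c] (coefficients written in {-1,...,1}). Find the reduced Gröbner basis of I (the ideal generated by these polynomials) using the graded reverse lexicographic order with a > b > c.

This is the nonlinear analogue of row-reducing a linear system.

f_1 = ac + c + 1, LT = ac.
f_2 = ac + bc + b + c + 1, LT = ac.

S(f_1,f_2): lcm = ac. S = bc + b.
  leading term bc: no divisor's leading term divides it; move bc to the remainder.
  leading term b: no divisor's leading term divides it; move b to the remainder.
  remainder bc + b ≠ 0; add g_3 = bc + b to the basis.

S(f_1,g_3): lcm = abc. S = ab + bc + b.
  leading term ab: no divisor's leading term divides it; move ab to the remainder.
  leading term bc: subtract (1)·g_3 from bc + b → 0
  remainder ab ≠ 0; add g_4 = ab to the basis.

S(f_2,g_3): lcm = abc. S = b²c + ab + b² + bc + b.
  leading term b²c: subtract (b)·g_3 from b²c + ab + b² + bc + b → ab + bc + b
  leading term ab: subtract (1)·g_4 from ab + bc + b → bc + b
  leading term bc: subtract (1)·g_3 from bc + b → 0
  remainder 0.

S(f_1,g_4): lcm = abc. S = bc + b.
  leading term bc: subtract (1)·g_3 from bc + b → 0
  remainder 0.

S(f_2,g_4): lcm = abc. S = b²c + b² + bc + b.
  leading term b²c: subtract (b)·g_3 from b²c + b² + bc + b → bc + b
  leading term bc: subtract (1)·g_3 from bc + b → 0
  remainder 0.

S(g_3,g_4): lcm = abc. S = ab.
  leading term ab: subtract (1)·g_4 from ab → 0
  remainder 0.

Every S-polynomial of the final basis reduces to 0, so we have a Gröbner basis.
Inter-reduce: drop elements whose leading term is divisible by another's, tail-reduce, and make monic.

G = {ab, ac + c + 1, bc + b}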